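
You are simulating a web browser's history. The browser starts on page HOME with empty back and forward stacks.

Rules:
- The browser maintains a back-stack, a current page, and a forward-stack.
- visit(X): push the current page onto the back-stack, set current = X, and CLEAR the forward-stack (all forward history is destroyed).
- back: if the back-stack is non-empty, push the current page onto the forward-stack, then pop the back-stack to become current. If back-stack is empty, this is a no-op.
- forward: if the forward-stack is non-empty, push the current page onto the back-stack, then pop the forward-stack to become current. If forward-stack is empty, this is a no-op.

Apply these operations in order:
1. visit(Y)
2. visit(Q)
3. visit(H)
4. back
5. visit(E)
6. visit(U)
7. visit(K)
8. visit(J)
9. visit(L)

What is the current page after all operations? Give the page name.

After 1 (visit(Y)): cur=Y back=1 fwd=0
After 2 (visit(Q)): cur=Q back=2 fwd=0
After 3 (visit(H)): cur=H back=3 fwd=0
After 4 (back): cur=Q back=2 fwd=1
After 5 (visit(E)): cur=E back=3 fwd=0
After 6 (visit(U)): cur=U back=4 fwd=0
After 7 (visit(K)): cur=K back=5 fwd=0
After 8 (visit(J)): cur=J back=6 fwd=0
After 9 (visit(L)): cur=L back=7 fwd=0

Answer: L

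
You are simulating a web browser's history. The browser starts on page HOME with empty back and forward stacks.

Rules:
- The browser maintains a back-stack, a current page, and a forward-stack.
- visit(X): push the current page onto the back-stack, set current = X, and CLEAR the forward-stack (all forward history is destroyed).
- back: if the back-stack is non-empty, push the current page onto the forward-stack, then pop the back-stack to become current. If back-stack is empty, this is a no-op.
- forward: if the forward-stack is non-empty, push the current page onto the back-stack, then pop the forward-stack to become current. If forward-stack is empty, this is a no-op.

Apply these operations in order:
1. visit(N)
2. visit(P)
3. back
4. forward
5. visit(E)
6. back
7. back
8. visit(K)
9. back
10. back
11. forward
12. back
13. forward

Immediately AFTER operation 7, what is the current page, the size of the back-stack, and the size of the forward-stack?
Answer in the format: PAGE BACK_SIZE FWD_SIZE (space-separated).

After 1 (visit(N)): cur=N back=1 fwd=0
After 2 (visit(P)): cur=P back=2 fwd=0
After 3 (back): cur=N back=1 fwd=1
After 4 (forward): cur=P back=2 fwd=0
After 5 (visit(E)): cur=E back=3 fwd=0
After 6 (back): cur=P back=2 fwd=1
After 7 (back): cur=N back=1 fwd=2

N 1 2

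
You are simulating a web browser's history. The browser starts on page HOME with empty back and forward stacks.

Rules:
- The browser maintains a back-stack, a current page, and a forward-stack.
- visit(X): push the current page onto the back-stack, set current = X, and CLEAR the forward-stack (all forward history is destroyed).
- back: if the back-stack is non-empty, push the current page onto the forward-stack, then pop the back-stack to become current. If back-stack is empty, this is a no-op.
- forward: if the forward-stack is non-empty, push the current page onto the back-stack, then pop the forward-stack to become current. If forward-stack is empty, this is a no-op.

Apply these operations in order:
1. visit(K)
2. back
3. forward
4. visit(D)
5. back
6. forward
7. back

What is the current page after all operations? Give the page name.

After 1 (visit(K)): cur=K back=1 fwd=0
After 2 (back): cur=HOME back=0 fwd=1
After 3 (forward): cur=K back=1 fwd=0
After 4 (visit(D)): cur=D back=2 fwd=0
After 5 (back): cur=K back=1 fwd=1
After 6 (forward): cur=D back=2 fwd=0
After 7 (back): cur=K back=1 fwd=1

Answer: K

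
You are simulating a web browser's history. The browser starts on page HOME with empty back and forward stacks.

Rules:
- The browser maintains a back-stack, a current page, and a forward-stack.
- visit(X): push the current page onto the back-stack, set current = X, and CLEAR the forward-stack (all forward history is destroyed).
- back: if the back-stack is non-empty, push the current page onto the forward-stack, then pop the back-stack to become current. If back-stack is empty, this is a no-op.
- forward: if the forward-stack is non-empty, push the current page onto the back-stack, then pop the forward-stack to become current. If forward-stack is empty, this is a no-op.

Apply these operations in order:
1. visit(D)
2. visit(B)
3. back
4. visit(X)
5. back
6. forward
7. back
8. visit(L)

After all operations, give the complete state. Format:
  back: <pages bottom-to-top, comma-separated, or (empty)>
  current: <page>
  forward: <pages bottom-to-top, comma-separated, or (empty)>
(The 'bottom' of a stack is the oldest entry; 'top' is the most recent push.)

Answer: back: HOME,D
current: L
forward: (empty)

Derivation:
After 1 (visit(D)): cur=D back=1 fwd=0
After 2 (visit(B)): cur=B back=2 fwd=0
After 3 (back): cur=D back=1 fwd=1
After 4 (visit(X)): cur=X back=2 fwd=0
After 5 (back): cur=D back=1 fwd=1
After 6 (forward): cur=X back=2 fwd=0
After 7 (back): cur=D back=1 fwd=1
After 8 (visit(L)): cur=L back=2 fwd=0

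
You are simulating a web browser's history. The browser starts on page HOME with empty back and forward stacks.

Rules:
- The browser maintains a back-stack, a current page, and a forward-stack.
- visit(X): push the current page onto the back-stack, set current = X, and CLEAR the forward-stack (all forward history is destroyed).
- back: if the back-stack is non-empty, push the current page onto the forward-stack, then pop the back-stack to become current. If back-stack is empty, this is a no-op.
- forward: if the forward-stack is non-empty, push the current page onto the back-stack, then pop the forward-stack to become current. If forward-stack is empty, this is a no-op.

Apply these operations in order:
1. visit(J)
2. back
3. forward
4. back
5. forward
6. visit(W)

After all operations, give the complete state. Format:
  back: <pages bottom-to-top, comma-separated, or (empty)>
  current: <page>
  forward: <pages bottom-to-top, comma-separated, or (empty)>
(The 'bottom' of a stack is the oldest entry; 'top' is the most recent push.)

Answer: back: HOME,J
current: W
forward: (empty)

Derivation:
After 1 (visit(J)): cur=J back=1 fwd=0
After 2 (back): cur=HOME back=0 fwd=1
After 3 (forward): cur=J back=1 fwd=0
After 4 (back): cur=HOME back=0 fwd=1
After 5 (forward): cur=J back=1 fwd=0
After 6 (visit(W)): cur=W back=2 fwd=0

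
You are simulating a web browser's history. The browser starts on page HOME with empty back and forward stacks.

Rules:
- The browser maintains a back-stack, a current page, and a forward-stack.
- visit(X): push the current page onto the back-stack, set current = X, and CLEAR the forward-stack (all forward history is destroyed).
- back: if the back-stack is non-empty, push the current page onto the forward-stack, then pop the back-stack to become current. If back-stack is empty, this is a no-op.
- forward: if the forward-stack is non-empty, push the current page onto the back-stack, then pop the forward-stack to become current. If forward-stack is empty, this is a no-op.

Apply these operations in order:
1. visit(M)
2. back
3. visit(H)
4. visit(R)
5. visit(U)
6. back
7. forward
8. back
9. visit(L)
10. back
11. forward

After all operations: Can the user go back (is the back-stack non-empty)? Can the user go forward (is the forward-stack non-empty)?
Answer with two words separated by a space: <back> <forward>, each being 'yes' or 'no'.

Answer: yes no

Derivation:
After 1 (visit(M)): cur=M back=1 fwd=0
After 2 (back): cur=HOME back=0 fwd=1
After 3 (visit(H)): cur=H back=1 fwd=0
After 4 (visit(R)): cur=R back=2 fwd=0
After 5 (visit(U)): cur=U back=3 fwd=0
After 6 (back): cur=R back=2 fwd=1
After 7 (forward): cur=U back=3 fwd=0
After 8 (back): cur=R back=2 fwd=1
After 9 (visit(L)): cur=L back=3 fwd=0
After 10 (back): cur=R back=2 fwd=1
After 11 (forward): cur=L back=3 fwd=0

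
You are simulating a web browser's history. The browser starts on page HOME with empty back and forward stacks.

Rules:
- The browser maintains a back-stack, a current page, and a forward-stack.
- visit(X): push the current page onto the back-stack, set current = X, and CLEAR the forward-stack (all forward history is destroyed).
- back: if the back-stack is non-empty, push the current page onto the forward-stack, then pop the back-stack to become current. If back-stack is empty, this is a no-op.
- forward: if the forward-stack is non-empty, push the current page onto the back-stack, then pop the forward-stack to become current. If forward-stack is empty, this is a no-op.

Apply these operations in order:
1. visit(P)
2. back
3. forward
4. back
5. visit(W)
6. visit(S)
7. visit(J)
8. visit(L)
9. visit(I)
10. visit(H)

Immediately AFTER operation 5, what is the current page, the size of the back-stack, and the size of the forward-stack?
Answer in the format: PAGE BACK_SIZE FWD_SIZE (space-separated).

After 1 (visit(P)): cur=P back=1 fwd=0
After 2 (back): cur=HOME back=0 fwd=1
After 3 (forward): cur=P back=1 fwd=0
After 4 (back): cur=HOME back=0 fwd=1
After 5 (visit(W)): cur=W back=1 fwd=0

W 1 0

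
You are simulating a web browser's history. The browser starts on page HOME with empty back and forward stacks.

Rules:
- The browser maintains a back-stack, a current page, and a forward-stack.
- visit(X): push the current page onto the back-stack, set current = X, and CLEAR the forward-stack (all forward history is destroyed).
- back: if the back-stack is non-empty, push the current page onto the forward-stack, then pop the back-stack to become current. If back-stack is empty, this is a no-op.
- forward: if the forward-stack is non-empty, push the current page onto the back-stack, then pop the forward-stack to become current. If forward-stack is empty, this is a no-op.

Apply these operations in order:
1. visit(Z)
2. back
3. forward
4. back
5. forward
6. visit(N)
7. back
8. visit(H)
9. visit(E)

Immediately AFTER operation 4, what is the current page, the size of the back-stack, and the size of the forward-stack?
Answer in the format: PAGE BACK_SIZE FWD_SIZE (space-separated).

After 1 (visit(Z)): cur=Z back=1 fwd=0
After 2 (back): cur=HOME back=0 fwd=1
After 3 (forward): cur=Z back=1 fwd=0
After 4 (back): cur=HOME back=0 fwd=1

HOME 0 1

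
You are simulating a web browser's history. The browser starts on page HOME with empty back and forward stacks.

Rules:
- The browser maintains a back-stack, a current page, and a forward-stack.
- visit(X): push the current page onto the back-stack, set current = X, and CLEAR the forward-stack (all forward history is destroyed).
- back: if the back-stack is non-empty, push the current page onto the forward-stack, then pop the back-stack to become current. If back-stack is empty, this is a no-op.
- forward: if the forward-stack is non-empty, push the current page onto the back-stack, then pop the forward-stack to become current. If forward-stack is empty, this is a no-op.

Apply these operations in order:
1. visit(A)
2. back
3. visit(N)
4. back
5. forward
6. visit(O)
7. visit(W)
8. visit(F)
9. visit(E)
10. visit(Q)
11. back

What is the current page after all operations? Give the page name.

Answer: E

Derivation:
After 1 (visit(A)): cur=A back=1 fwd=0
After 2 (back): cur=HOME back=0 fwd=1
After 3 (visit(N)): cur=N back=1 fwd=0
After 4 (back): cur=HOME back=0 fwd=1
After 5 (forward): cur=N back=1 fwd=0
After 6 (visit(O)): cur=O back=2 fwd=0
After 7 (visit(W)): cur=W back=3 fwd=0
After 8 (visit(F)): cur=F back=4 fwd=0
After 9 (visit(E)): cur=E back=5 fwd=0
After 10 (visit(Q)): cur=Q back=6 fwd=0
After 11 (back): cur=E back=5 fwd=1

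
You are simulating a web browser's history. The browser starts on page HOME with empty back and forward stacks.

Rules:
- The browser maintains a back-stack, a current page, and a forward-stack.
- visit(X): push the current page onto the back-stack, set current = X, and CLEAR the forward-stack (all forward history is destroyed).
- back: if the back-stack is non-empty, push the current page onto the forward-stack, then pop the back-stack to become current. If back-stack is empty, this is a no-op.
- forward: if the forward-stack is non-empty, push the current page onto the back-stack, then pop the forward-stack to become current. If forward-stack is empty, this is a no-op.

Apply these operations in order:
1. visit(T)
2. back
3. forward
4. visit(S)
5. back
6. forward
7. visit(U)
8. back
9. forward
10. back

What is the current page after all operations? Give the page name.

After 1 (visit(T)): cur=T back=1 fwd=0
After 2 (back): cur=HOME back=0 fwd=1
After 3 (forward): cur=T back=1 fwd=0
After 4 (visit(S)): cur=S back=2 fwd=0
After 5 (back): cur=T back=1 fwd=1
After 6 (forward): cur=S back=2 fwd=0
After 7 (visit(U)): cur=U back=3 fwd=0
After 8 (back): cur=S back=2 fwd=1
After 9 (forward): cur=U back=3 fwd=0
After 10 (back): cur=S back=2 fwd=1

Answer: S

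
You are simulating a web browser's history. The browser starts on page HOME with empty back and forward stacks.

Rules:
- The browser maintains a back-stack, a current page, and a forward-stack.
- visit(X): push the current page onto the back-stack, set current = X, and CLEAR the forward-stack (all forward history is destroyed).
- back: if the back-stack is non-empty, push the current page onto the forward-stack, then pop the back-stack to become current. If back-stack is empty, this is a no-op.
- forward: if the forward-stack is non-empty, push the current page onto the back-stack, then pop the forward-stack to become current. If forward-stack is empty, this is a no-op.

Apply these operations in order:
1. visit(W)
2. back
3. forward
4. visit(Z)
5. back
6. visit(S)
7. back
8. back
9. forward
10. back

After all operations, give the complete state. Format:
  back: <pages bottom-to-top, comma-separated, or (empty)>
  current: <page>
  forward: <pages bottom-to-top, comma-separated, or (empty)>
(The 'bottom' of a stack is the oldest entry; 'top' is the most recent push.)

Answer: back: (empty)
current: HOME
forward: S,W

Derivation:
After 1 (visit(W)): cur=W back=1 fwd=0
After 2 (back): cur=HOME back=0 fwd=1
After 3 (forward): cur=W back=1 fwd=0
After 4 (visit(Z)): cur=Z back=2 fwd=0
After 5 (back): cur=W back=1 fwd=1
After 6 (visit(S)): cur=S back=2 fwd=0
After 7 (back): cur=W back=1 fwd=1
After 8 (back): cur=HOME back=0 fwd=2
After 9 (forward): cur=W back=1 fwd=1
After 10 (back): cur=HOME back=0 fwd=2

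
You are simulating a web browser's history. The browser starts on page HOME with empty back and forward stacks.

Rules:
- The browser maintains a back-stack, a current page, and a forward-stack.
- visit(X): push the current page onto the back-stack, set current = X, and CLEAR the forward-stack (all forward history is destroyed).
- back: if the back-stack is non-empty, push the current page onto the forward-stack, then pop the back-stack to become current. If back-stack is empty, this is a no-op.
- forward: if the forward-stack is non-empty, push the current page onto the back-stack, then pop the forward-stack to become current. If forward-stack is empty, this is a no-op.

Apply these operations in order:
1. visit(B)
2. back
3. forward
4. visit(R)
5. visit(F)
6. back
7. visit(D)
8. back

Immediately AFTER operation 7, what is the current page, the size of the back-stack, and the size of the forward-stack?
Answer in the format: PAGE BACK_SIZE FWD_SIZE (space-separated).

After 1 (visit(B)): cur=B back=1 fwd=0
After 2 (back): cur=HOME back=0 fwd=1
After 3 (forward): cur=B back=1 fwd=0
After 4 (visit(R)): cur=R back=2 fwd=0
After 5 (visit(F)): cur=F back=3 fwd=0
After 6 (back): cur=R back=2 fwd=1
After 7 (visit(D)): cur=D back=3 fwd=0

D 3 0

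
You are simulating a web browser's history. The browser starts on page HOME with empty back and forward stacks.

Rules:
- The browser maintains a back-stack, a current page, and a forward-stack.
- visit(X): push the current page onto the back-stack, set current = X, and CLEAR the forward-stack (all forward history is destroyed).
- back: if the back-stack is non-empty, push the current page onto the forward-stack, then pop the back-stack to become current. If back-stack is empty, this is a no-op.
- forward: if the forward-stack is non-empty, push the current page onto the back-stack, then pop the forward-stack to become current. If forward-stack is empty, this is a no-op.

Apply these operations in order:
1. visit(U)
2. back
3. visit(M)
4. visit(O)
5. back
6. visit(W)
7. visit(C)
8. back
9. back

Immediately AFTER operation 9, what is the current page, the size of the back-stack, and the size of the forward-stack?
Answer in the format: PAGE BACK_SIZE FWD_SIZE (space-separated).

After 1 (visit(U)): cur=U back=1 fwd=0
After 2 (back): cur=HOME back=0 fwd=1
After 3 (visit(M)): cur=M back=1 fwd=0
After 4 (visit(O)): cur=O back=2 fwd=0
After 5 (back): cur=M back=1 fwd=1
After 6 (visit(W)): cur=W back=2 fwd=0
After 7 (visit(C)): cur=C back=3 fwd=0
After 8 (back): cur=W back=2 fwd=1
After 9 (back): cur=M back=1 fwd=2

M 1 2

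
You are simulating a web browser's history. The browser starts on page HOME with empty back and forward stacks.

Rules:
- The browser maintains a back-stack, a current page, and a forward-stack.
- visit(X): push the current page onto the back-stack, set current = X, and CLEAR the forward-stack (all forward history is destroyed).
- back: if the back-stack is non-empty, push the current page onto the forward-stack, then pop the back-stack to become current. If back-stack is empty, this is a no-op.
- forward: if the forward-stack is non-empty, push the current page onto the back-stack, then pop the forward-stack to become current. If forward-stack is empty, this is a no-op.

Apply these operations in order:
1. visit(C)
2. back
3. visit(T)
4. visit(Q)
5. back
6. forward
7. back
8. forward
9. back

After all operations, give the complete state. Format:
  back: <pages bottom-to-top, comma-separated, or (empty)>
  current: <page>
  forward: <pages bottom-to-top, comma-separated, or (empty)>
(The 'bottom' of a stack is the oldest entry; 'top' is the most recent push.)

Answer: back: HOME
current: T
forward: Q

Derivation:
After 1 (visit(C)): cur=C back=1 fwd=0
After 2 (back): cur=HOME back=0 fwd=1
After 3 (visit(T)): cur=T back=1 fwd=0
After 4 (visit(Q)): cur=Q back=2 fwd=0
After 5 (back): cur=T back=1 fwd=1
After 6 (forward): cur=Q back=2 fwd=0
After 7 (back): cur=T back=1 fwd=1
After 8 (forward): cur=Q back=2 fwd=0
After 9 (back): cur=T back=1 fwd=1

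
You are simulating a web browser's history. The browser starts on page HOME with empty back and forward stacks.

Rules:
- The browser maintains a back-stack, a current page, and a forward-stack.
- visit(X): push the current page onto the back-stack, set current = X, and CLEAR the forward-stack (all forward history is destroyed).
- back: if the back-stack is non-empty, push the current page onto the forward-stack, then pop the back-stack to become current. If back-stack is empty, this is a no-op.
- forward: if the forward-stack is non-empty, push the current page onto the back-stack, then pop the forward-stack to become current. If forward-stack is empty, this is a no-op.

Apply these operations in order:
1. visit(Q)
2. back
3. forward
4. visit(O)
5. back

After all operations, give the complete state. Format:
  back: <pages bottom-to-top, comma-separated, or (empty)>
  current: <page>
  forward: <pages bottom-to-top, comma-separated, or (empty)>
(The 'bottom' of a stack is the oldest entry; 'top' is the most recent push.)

After 1 (visit(Q)): cur=Q back=1 fwd=0
After 2 (back): cur=HOME back=0 fwd=1
After 3 (forward): cur=Q back=1 fwd=0
After 4 (visit(O)): cur=O back=2 fwd=0
After 5 (back): cur=Q back=1 fwd=1

Answer: back: HOME
current: Q
forward: O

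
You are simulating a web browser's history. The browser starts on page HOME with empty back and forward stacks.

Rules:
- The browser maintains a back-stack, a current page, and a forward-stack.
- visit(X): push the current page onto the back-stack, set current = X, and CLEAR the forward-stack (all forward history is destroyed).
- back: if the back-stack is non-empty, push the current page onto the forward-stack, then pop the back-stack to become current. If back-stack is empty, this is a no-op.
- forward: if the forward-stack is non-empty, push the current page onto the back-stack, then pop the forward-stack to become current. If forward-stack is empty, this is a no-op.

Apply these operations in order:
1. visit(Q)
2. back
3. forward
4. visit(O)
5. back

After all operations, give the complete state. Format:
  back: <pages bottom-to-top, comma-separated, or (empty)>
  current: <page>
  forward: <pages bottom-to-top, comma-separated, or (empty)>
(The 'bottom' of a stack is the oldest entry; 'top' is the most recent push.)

Answer: back: HOME
current: Q
forward: O

Derivation:
After 1 (visit(Q)): cur=Q back=1 fwd=0
After 2 (back): cur=HOME back=0 fwd=1
After 3 (forward): cur=Q back=1 fwd=0
After 4 (visit(O)): cur=O back=2 fwd=0
After 5 (back): cur=Q back=1 fwd=1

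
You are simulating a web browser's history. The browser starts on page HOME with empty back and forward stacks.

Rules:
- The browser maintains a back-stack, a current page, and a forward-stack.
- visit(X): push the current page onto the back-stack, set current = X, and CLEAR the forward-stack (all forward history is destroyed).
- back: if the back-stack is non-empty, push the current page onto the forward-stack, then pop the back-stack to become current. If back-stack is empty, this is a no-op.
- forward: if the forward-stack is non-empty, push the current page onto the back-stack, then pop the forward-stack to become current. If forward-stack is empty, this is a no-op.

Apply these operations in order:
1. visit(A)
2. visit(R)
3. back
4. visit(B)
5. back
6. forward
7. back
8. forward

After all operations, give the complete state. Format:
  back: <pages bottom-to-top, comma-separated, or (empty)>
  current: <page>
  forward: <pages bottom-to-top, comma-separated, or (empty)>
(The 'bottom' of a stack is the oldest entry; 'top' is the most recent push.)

After 1 (visit(A)): cur=A back=1 fwd=0
After 2 (visit(R)): cur=R back=2 fwd=0
After 3 (back): cur=A back=1 fwd=1
After 4 (visit(B)): cur=B back=2 fwd=0
After 5 (back): cur=A back=1 fwd=1
After 6 (forward): cur=B back=2 fwd=0
After 7 (back): cur=A back=1 fwd=1
After 8 (forward): cur=B back=2 fwd=0

Answer: back: HOME,A
current: B
forward: (empty)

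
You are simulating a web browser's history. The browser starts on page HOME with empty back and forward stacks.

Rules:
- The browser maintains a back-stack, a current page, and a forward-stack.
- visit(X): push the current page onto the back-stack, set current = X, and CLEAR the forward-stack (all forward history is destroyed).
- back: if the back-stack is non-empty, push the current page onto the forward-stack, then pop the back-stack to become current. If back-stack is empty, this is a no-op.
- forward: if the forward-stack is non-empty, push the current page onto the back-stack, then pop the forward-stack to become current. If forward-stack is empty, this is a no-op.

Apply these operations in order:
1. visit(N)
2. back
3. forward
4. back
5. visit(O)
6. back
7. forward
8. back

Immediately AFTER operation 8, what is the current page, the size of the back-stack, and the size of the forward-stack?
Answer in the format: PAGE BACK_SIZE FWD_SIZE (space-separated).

After 1 (visit(N)): cur=N back=1 fwd=0
After 2 (back): cur=HOME back=0 fwd=1
After 3 (forward): cur=N back=1 fwd=0
After 4 (back): cur=HOME back=0 fwd=1
After 5 (visit(O)): cur=O back=1 fwd=0
After 6 (back): cur=HOME back=0 fwd=1
After 7 (forward): cur=O back=1 fwd=0
After 8 (back): cur=HOME back=0 fwd=1

HOME 0 1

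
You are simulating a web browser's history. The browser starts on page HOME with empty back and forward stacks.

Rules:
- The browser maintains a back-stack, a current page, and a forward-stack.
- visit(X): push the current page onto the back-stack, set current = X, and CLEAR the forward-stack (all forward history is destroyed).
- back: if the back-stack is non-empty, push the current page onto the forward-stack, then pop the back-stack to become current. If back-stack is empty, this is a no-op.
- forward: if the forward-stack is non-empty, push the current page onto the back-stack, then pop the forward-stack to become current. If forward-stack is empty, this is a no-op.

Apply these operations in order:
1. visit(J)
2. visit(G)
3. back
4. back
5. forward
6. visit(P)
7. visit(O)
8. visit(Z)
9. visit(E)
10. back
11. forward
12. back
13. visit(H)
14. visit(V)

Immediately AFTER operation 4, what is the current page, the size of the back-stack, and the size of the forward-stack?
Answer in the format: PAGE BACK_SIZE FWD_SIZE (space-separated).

After 1 (visit(J)): cur=J back=1 fwd=0
After 2 (visit(G)): cur=G back=2 fwd=0
After 3 (back): cur=J back=1 fwd=1
After 4 (back): cur=HOME back=0 fwd=2

HOME 0 2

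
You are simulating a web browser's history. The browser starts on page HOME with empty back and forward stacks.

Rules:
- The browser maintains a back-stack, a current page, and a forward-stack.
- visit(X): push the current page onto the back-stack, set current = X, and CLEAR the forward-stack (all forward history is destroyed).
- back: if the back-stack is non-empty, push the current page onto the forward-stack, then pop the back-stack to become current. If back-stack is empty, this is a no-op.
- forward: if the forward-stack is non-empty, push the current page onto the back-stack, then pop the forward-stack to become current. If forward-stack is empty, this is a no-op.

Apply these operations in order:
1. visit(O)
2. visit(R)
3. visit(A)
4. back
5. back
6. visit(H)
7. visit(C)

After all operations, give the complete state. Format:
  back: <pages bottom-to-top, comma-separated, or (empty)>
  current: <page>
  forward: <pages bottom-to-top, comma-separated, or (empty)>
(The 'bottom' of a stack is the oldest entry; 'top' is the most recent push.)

After 1 (visit(O)): cur=O back=1 fwd=0
After 2 (visit(R)): cur=R back=2 fwd=0
After 3 (visit(A)): cur=A back=3 fwd=0
After 4 (back): cur=R back=2 fwd=1
After 5 (back): cur=O back=1 fwd=2
After 6 (visit(H)): cur=H back=2 fwd=0
After 7 (visit(C)): cur=C back=3 fwd=0

Answer: back: HOME,O,H
current: C
forward: (empty)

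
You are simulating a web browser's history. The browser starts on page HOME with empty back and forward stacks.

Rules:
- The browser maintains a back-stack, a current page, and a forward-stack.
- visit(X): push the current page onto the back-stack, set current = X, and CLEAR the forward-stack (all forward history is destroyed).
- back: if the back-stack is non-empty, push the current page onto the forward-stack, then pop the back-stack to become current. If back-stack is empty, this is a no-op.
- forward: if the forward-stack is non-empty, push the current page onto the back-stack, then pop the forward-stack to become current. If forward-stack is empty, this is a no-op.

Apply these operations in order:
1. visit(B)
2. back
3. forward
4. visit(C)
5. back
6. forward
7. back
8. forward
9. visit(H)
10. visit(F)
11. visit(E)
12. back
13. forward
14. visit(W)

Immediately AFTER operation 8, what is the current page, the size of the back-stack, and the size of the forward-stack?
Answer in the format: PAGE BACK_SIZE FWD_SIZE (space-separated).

After 1 (visit(B)): cur=B back=1 fwd=0
After 2 (back): cur=HOME back=0 fwd=1
After 3 (forward): cur=B back=1 fwd=0
After 4 (visit(C)): cur=C back=2 fwd=0
After 5 (back): cur=B back=1 fwd=1
After 6 (forward): cur=C back=2 fwd=0
After 7 (back): cur=B back=1 fwd=1
After 8 (forward): cur=C back=2 fwd=0

C 2 0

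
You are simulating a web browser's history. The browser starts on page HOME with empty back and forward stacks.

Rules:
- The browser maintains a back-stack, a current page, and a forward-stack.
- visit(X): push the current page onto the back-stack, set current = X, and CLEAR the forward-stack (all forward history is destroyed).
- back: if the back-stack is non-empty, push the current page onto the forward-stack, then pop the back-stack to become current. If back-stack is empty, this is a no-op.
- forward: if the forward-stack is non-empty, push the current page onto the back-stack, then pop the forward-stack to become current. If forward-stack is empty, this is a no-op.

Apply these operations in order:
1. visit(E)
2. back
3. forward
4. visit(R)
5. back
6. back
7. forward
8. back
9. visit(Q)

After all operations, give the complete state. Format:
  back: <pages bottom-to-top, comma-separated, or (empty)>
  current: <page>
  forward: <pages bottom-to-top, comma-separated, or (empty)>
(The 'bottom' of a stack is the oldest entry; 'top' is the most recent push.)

After 1 (visit(E)): cur=E back=1 fwd=0
After 2 (back): cur=HOME back=0 fwd=1
After 3 (forward): cur=E back=1 fwd=0
After 4 (visit(R)): cur=R back=2 fwd=0
After 5 (back): cur=E back=1 fwd=1
After 6 (back): cur=HOME back=0 fwd=2
After 7 (forward): cur=E back=1 fwd=1
After 8 (back): cur=HOME back=0 fwd=2
After 9 (visit(Q)): cur=Q back=1 fwd=0

Answer: back: HOME
current: Q
forward: (empty)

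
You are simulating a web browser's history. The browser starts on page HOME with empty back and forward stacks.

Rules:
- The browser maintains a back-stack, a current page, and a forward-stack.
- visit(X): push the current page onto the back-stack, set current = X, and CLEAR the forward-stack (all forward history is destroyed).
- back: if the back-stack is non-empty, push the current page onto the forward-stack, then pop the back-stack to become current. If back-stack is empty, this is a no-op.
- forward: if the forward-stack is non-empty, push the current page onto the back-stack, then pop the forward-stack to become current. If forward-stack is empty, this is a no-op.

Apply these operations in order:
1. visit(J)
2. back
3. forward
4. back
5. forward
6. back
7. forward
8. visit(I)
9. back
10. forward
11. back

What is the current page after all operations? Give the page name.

After 1 (visit(J)): cur=J back=1 fwd=0
After 2 (back): cur=HOME back=0 fwd=1
After 3 (forward): cur=J back=1 fwd=0
After 4 (back): cur=HOME back=0 fwd=1
After 5 (forward): cur=J back=1 fwd=0
After 6 (back): cur=HOME back=0 fwd=1
After 7 (forward): cur=J back=1 fwd=0
After 8 (visit(I)): cur=I back=2 fwd=0
After 9 (back): cur=J back=1 fwd=1
After 10 (forward): cur=I back=2 fwd=0
After 11 (back): cur=J back=1 fwd=1

Answer: J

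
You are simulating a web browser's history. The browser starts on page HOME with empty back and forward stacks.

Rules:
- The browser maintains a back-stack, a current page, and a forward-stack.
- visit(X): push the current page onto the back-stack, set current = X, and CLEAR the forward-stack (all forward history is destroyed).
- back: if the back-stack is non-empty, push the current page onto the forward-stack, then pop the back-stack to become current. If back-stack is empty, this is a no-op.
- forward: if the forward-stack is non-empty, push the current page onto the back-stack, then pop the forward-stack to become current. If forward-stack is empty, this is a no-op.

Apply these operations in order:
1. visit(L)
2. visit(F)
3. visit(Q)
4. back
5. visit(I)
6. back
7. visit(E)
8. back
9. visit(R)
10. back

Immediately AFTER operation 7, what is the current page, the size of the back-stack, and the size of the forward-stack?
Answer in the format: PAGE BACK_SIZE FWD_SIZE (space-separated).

After 1 (visit(L)): cur=L back=1 fwd=0
After 2 (visit(F)): cur=F back=2 fwd=0
After 3 (visit(Q)): cur=Q back=3 fwd=0
After 4 (back): cur=F back=2 fwd=1
After 5 (visit(I)): cur=I back=3 fwd=0
After 6 (back): cur=F back=2 fwd=1
After 7 (visit(E)): cur=E back=3 fwd=0

E 3 0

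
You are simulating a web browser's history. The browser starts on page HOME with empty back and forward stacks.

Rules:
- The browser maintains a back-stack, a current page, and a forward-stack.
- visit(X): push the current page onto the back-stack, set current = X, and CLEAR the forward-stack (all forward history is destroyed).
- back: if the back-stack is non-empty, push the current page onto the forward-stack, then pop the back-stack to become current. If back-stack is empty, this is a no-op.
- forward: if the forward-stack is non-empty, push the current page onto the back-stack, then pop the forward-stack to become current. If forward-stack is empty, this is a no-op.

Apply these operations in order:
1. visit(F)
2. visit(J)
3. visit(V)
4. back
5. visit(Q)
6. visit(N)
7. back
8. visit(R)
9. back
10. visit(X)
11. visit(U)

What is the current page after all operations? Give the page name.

Answer: U

Derivation:
After 1 (visit(F)): cur=F back=1 fwd=0
After 2 (visit(J)): cur=J back=2 fwd=0
After 3 (visit(V)): cur=V back=3 fwd=0
After 4 (back): cur=J back=2 fwd=1
After 5 (visit(Q)): cur=Q back=3 fwd=0
After 6 (visit(N)): cur=N back=4 fwd=0
After 7 (back): cur=Q back=3 fwd=1
After 8 (visit(R)): cur=R back=4 fwd=0
After 9 (back): cur=Q back=3 fwd=1
After 10 (visit(X)): cur=X back=4 fwd=0
After 11 (visit(U)): cur=U back=5 fwd=0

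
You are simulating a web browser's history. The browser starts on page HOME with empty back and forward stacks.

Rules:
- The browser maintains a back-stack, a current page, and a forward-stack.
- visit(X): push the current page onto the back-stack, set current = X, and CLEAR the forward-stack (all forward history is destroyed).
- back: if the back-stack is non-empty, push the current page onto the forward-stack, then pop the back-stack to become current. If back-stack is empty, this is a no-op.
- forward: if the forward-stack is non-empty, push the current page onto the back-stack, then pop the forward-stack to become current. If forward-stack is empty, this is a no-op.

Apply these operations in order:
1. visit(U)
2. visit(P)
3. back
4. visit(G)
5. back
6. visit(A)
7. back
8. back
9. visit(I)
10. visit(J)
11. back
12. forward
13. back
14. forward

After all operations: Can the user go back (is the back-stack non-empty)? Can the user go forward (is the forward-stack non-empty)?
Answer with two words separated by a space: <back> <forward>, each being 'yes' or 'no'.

After 1 (visit(U)): cur=U back=1 fwd=0
After 2 (visit(P)): cur=P back=2 fwd=0
After 3 (back): cur=U back=1 fwd=1
After 4 (visit(G)): cur=G back=2 fwd=0
After 5 (back): cur=U back=1 fwd=1
After 6 (visit(A)): cur=A back=2 fwd=0
After 7 (back): cur=U back=1 fwd=1
After 8 (back): cur=HOME back=0 fwd=2
After 9 (visit(I)): cur=I back=1 fwd=0
After 10 (visit(J)): cur=J back=2 fwd=0
After 11 (back): cur=I back=1 fwd=1
After 12 (forward): cur=J back=2 fwd=0
After 13 (back): cur=I back=1 fwd=1
After 14 (forward): cur=J back=2 fwd=0

Answer: yes no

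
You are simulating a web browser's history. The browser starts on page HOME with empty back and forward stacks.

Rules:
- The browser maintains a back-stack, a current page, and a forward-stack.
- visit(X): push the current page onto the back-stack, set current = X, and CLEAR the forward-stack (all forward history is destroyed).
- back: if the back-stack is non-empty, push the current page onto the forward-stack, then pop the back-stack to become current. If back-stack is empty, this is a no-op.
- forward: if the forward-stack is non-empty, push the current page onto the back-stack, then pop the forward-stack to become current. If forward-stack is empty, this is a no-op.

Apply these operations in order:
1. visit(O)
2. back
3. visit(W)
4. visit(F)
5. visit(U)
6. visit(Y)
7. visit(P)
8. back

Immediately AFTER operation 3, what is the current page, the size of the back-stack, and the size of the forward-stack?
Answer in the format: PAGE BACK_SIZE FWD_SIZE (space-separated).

After 1 (visit(O)): cur=O back=1 fwd=0
After 2 (back): cur=HOME back=0 fwd=1
After 3 (visit(W)): cur=W back=1 fwd=0

W 1 0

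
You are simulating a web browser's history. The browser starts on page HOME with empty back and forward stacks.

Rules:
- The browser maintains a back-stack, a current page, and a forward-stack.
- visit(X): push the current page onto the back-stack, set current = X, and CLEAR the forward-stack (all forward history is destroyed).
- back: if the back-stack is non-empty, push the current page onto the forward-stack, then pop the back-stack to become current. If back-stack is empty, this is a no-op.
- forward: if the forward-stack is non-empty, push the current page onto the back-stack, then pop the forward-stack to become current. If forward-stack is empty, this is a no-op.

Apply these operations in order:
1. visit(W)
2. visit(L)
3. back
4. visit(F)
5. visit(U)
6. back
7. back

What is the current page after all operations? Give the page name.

Answer: W

Derivation:
After 1 (visit(W)): cur=W back=1 fwd=0
After 2 (visit(L)): cur=L back=2 fwd=0
After 3 (back): cur=W back=1 fwd=1
After 4 (visit(F)): cur=F back=2 fwd=0
After 5 (visit(U)): cur=U back=3 fwd=0
After 6 (back): cur=F back=2 fwd=1
After 7 (back): cur=W back=1 fwd=2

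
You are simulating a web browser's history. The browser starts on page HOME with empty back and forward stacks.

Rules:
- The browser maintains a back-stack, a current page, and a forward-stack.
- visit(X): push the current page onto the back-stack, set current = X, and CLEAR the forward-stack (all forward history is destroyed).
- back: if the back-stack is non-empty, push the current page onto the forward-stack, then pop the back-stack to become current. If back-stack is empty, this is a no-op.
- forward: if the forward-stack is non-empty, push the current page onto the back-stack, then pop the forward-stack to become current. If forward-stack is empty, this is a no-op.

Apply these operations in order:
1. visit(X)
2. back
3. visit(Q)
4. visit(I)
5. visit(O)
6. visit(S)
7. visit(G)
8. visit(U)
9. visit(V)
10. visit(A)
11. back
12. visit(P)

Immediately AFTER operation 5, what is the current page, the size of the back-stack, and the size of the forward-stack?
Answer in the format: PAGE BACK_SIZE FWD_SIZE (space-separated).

After 1 (visit(X)): cur=X back=1 fwd=0
After 2 (back): cur=HOME back=0 fwd=1
After 3 (visit(Q)): cur=Q back=1 fwd=0
After 4 (visit(I)): cur=I back=2 fwd=0
After 5 (visit(O)): cur=O back=3 fwd=0

O 3 0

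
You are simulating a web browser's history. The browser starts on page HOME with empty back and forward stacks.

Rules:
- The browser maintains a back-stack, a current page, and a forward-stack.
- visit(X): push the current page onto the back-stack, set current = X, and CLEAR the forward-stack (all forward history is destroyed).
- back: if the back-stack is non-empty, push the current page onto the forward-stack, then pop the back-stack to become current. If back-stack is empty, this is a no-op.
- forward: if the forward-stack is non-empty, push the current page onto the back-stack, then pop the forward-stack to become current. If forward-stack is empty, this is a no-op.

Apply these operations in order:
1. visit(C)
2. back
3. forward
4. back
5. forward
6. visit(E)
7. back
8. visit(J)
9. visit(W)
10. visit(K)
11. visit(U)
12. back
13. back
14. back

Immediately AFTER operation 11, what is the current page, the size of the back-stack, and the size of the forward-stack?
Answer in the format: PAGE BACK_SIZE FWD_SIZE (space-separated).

After 1 (visit(C)): cur=C back=1 fwd=0
After 2 (back): cur=HOME back=0 fwd=1
After 3 (forward): cur=C back=1 fwd=0
After 4 (back): cur=HOME back=0 fwd=1
After 5 (forward): cur=C back=1 fwd=0
After 6 (visit(E)): cur=E back=2 fwd=0
After 7 (back): cur=C back=1 fwd=1
After 8 (visit(J)): cur=J back=2 fwd=0
After 9 (visit(W)): cur=W back=3 fwd=0
After 10 (visit(K)): cur=K back=4 fwd=0
After 11 (visit(U)): cur=U back=5 fwd=0

U 5 0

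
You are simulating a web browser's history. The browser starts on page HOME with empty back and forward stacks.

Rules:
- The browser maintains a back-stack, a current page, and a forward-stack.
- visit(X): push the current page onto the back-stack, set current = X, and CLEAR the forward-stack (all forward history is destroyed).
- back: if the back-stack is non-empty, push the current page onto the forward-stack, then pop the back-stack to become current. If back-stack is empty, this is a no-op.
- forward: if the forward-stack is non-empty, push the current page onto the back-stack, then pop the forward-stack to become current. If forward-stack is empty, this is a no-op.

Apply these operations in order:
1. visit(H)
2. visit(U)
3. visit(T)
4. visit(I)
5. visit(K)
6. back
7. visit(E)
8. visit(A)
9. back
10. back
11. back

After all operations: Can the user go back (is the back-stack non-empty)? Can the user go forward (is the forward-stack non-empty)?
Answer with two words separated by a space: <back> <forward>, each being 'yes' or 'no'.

After 1 (visit(H)): cur=H back=1 fwd=0
After 2 (visit(U)): cur=U back=2 fwd=0
After 3 (visit(T)): cur=T back=3 fwd=0
After 4 (visit(I)): cur=I back=4 fwd=0
After 5 (visit(K)): cur=K back=5 fwd=0
After 6 (back): cur=I back=4 fwd=1
After 7 (visit(E)): cur=E back=5 fwd=0
After 8 (visit(A)): cur=A back=6 fwd=0
After 9 (back): cur=E back=5 fwd=1
After 10 (back): cur=I back=4 fwd=2
After 11 (back): cur=T back=3 fwd=3

Answer: yes yes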